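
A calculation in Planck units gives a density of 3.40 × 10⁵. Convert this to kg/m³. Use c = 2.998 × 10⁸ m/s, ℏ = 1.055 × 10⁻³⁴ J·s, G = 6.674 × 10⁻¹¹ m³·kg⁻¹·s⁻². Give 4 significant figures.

One Planck density: ρ_P = c⁵/(ℏG²) = 5.154 × 10⁹⁶ kg/m³.
3.40 × 10⁵ × 5.154 × 10⁹⁶ kg/m³ = 1.752 × 10¹⁰² kg/m³

1.752 × 10¹⁰² kg/m³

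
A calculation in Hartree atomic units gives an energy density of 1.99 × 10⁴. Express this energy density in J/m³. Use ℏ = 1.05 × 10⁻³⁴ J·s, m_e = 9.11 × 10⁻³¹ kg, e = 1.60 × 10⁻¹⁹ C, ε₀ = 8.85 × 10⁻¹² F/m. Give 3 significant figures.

6.00 × 10¹⁷ J/m³

One atomic unit of energy density: u_au = E_h/a₀³ = m_e⁴e¹⁰/((4πε₀)⁵ℏ⁸) = 3.01 × 10¹³ J/m³.
1.99 × 10⁴ × 3.01 × 10¹³ J/m³ = 6.00 × 10¹⁷ J/m³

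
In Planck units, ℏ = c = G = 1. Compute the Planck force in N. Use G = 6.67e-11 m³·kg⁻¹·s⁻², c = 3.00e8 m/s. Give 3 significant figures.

The unique combination of the constants set to 1 with dimensions of force is F_P = c⁴/G.
  = 8.10e33 / 6.67e-11
  = 1.21e44 N

1.21e44 N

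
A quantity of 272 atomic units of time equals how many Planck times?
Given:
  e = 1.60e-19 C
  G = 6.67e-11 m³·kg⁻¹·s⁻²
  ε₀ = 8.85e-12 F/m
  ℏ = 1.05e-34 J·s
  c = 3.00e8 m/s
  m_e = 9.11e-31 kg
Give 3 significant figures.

1.22e29

atomic unit of time: τ_au = (4πε₀)²ℏ³/(m_e e⁴) = 2.40e-17 s
Planck time: t_P = √(ℏG/c⁵) = 5.37e-44 s
272 × 2.40e-17 / 5.37e-44 = 1.22e29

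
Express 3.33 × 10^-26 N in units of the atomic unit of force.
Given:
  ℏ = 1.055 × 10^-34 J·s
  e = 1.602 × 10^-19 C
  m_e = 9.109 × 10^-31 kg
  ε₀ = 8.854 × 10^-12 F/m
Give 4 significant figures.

4.051 × 10^-19

atomic unit of force: F_au = E_h/a₀ = m_e²e⁶/((4πε₀)³ℏ⁴) = 8.220 × 10^-8 N.
3.33 × 10^-26 / 8.220 × 10^-8 = 4.051 × 10^-19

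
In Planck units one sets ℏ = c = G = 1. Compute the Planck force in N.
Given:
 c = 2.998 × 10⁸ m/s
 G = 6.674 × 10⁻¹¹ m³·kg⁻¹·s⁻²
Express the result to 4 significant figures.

F_P = c⁴/G
  = 8.078 × 10³³ / 6.674 × 10⁻¹¹
  = 1.210 × 10⁴⁴ N

1.210 × 10⁴⁴ N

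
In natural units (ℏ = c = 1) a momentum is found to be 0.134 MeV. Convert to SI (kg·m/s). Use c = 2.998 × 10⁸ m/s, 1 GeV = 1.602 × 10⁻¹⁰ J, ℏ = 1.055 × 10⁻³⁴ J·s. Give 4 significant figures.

Momentum is [E]/c; divide by c.
1 GeV → 1/c × (1 GeV in J) = 5.344 × 10⁻¹⁹ kg·m/s.
Convert the energy scale: 0.134 MeV = 1.34 × 10⁻⁴ GeV.
Result: 1.34 × 10⁻⁴ × 5.344 × 10⁻¹⁹ = 7.160 × 10⁻²³ kg·m/s.

7.160 × 10⁻²³ kg·m/s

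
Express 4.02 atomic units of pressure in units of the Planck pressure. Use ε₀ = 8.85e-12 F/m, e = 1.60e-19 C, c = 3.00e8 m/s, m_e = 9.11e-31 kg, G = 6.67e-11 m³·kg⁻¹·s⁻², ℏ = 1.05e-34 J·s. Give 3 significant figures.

2.59e-100

atomic unit of pressure: P_au = E_h/a₀³ = m_e⁴e¹⁰/((4πε₀)⁵ℏ⁸) = 3.01e13 Pa
Planck pressure: p_P = c⁷/(ℏG²) = 4.68e113 Pa
4.02 × 3.01e13 / 4.68e113 = 2.59e-100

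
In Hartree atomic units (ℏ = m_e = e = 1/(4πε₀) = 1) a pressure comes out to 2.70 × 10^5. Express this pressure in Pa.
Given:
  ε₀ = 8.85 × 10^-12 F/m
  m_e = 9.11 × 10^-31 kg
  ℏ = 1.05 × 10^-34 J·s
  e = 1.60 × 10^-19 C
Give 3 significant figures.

8.13 × 10^18 Pa

One atomic unit of pressure: P_au = E_h/a₀³ = m_e⁴e¹⁰/((4πε₀)⁵ℏ⁸) = 3.01 × 10^13 Pa.
2.70 × 10^5 × 3.01 × 10^13 Pa = 8.13 × 10^18 Pa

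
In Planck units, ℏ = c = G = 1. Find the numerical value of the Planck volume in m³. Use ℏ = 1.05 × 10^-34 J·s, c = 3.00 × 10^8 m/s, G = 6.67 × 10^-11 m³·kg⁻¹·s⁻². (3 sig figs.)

The unique combination of the constants set to 1 with dimensions of volume is V_P = (ℏG/c³)^(3/2).
  = √(1.75 × 10^-209)
  = 4.18 × 10^-105 m³

4.18 × 10^-105 m³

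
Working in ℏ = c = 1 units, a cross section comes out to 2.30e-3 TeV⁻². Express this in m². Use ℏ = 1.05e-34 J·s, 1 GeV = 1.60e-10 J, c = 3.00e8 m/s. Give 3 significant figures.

8.91e-41 m²

Area is [L]² = [E]⁻²·(ℏc)²; restore (ℏc)².
1 GeV⁻² → (ℏc)² × (1 GeV in J)⁻² = 3.88e-32 m².
Convert the energy scale: 2.30e-3 TeV⁻² = 2.30e-9 GeV⁻².
Result: 2.30e-9 × 3.88e-32 = 8.91e-41 m².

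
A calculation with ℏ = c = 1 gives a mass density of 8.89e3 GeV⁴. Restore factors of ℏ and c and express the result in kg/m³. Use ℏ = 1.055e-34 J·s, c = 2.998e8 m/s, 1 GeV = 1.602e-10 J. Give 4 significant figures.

Mass density is [E]/(c²[L]³) = [E]⁴/(ℏ³c⁵).
1 GeV⁴ → 1/(ℏ³c⁵) × (1 GeV in J)⁴ = 2.316e20 kg/m³.
Result: 8.89e3 × 2.316e20 = 2.059e24 kg/m³.

2.059e24 kg/m³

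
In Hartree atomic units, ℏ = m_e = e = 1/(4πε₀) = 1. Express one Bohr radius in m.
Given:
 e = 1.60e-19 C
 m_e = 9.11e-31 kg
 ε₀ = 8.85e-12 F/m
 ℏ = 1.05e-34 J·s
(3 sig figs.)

From ℏ = m_e = e = 1/(4πε₀) = 1 the length scale is a₀ = 4πε₀ℏ²/(m_e e²).
  = 1.23e-78 / 2.33e-68
  = 5.26e-11 m

5.26e-11 m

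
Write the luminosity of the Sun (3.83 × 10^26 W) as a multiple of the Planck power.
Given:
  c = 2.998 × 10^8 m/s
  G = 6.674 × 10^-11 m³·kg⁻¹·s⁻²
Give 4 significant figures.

1.055 × 10^-26

Planck power: P_P = c⁵/G = 3.629 × 10^52 W.
3.83 × 10^26 / 3.629 × 10^52 = 1.055 × 10^-26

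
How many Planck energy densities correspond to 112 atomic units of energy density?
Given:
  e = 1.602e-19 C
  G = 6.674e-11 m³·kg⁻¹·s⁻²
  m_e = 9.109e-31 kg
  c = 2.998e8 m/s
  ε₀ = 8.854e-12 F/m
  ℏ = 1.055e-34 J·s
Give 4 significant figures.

7.082e-99

atomic unit of energy density: u_au = E_h/a₀³ = m_e⁴e¹⁰/((4πε₀)⁵ℏ⁸) = 2.929e13 J/m³
Planck energy density: u_P = c⁷/(ℏG²) = 4.632e113 J/m³
112 × 2.929e13 / 4.632e113 = 7.082e-99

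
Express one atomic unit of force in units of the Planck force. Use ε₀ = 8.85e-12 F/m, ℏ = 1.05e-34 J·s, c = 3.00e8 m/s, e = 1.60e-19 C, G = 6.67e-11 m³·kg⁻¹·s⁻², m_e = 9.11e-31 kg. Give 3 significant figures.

atomic unit of force: F_au = E_h/a₀ = m_e²e⁶/((4πε₀)³ℏ⁴) = 8.33e-8 N
Planck force: F_P = c⁴/G = 1.21e44 N
ratio = 8.33e-8 / 1.21e44 = 6.86e-52

6.86e-52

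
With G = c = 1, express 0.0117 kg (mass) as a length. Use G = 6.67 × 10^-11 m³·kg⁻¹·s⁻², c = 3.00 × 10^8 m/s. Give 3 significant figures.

In G = c = 1 units mass has dimensions of length; the conversion factor is G/c².
0.0117 kg × (G/c²) = 8.67 × 10^-30 m

8.67 × 10^-30 m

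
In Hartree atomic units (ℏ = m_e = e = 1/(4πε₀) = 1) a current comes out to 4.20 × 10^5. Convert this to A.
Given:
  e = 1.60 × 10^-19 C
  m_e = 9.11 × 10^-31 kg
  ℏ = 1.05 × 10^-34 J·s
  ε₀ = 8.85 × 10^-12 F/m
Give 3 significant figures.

2.80 × 10^3 A

One atomic unit of electric current: I_au = e E_h/ℏ = m_e e⁵/((4πε₀)²ℏ³) = 6.67 × 10^-3 A.
4.20 × 10^5 × 6.67 × 10^-3 A = 2.80 × 10^3 A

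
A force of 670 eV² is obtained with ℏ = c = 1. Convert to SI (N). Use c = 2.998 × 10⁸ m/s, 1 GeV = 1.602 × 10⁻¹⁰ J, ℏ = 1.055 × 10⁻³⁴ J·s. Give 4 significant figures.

5.436 × 10⁻¹⁰ N

Force is [E]/[L] = [E]²/(ℏc); restore (ℏc)⁻¹.
1 GeV² → 1/(ℏc) × (1 GeV in J)² = 8.114 × 10⁵ N.
Convert the energy scale: 670 eV² = 6.70 × 10⁻¹⁶ GeV².
Result: 6.70 × 10⁻¹⁶ × 8.114 × 10⁵ = 5.436 × 10⁻¹⁰ N.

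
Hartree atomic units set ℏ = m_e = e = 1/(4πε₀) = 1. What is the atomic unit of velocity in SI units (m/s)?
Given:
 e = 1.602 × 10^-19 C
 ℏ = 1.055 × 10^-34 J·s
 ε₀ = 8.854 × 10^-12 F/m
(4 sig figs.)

Dimensional analysis gives v_au = e²/(4πε₀ℏ).
  = 2.566 × 10^-38 / 1.174 × 10^-44
  = 2.186 × 10^6 m/s

2.186 × 10^6 m/s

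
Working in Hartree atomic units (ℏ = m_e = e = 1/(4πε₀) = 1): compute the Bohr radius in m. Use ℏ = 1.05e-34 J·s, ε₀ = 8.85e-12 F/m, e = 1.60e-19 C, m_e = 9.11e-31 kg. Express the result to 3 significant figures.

5.26e-11 m

The unique combination of the constants set to 1 with dimensions of length is a₀ = 4πε₀ℏ²/(m_e e²).
  = 1.23e-78 / 2.33e-68
  = 5.26e-11 m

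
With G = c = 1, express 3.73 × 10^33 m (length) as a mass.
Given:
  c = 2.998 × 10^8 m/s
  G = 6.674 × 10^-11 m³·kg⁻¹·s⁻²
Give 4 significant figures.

Length → mass via c²/G.
3.73 × 10^33 m × (c²/G) = 5.023 × 10^60 kg

5.023 × 10^60 kg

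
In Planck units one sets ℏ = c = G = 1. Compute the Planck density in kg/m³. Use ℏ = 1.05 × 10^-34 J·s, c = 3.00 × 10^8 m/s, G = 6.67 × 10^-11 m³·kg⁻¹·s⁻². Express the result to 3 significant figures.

5.20 × 10^96 kg/m³

ρ_P = c⁵/(ℏG²)
  = 2.43 × 10^42 / 4.67 × 10^-55
  = 5.20 × 10^96 kg/m³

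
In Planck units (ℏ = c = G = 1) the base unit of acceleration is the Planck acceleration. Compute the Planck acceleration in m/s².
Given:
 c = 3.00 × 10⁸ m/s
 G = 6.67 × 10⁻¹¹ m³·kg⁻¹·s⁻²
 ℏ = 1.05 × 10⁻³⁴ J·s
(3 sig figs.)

5.59 × 10⁵¹ m/s²

a_P = √(c⁷/(ℏG))
  = √(3.12 × 10¹⁰³)
  = 5.59 × 10⁵¹ m/s²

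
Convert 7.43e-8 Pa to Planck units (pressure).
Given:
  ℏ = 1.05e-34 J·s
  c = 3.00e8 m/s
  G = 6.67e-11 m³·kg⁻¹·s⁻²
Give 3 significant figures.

Planck pressure: p_P = c⁷/(ℏG²) = 4.68e113 Pa.
7.43e-8 / 4.68e113 = 1.59e-121

1.59e-121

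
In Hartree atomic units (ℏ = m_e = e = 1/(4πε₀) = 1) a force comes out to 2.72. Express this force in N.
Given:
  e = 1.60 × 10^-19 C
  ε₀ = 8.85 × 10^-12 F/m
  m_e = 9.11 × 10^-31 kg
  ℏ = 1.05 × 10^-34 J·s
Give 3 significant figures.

2.27 × 10^-7 N

One atomic unit of force: F_au = E_h/a₀ = m_e²e⁶/((4πε₀)³ℏ⁴) = 8.33 × 10^-8 N.
2.72 × 8.33 × 10^-8 N = 2.27 × 10^-7 N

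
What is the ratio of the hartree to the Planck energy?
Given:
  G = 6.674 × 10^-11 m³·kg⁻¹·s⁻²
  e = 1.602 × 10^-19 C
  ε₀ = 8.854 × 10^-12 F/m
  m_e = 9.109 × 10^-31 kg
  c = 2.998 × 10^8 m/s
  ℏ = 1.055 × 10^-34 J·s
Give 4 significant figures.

2.225 × 10^-27

hartree: E_h = m_e e⁴/(4πε₀ℏ)² = 4.354 × 10^-18 J
Planck energy: E_P = √(ℏc⁵/G) = 1.957 × 10^9 J
ratio = 4.354 × 10^-18 / 1.957 × 10^9 = 2.225 × 10^-27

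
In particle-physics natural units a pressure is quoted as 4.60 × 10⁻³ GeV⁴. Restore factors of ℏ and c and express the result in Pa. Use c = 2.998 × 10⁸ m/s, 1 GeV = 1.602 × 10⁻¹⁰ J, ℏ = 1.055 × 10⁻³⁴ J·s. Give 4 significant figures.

Pressure is [E]/[L]³ = [E]⁴/(ℏc)³.
1 GeV⁴ → 1/(ℏc)³ × (1 GeV in J)⁴ = 2.082 × 10³⁷ Pa.
Result: 4.60 × 10⁻³ × 2.082 × 10³⁷ = 9.575 × 10³⁴ Pa.

9.575 × 10³⁴ Pa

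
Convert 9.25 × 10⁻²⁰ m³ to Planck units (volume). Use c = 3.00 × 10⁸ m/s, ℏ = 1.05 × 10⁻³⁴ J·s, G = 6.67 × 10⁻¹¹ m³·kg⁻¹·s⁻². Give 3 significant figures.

2.21 × 10⁸⁵

Planck volume: V_P = (ℏG/c³)^(3/2) = 4.18 × 10⁻¹⁰⁵ m³.
9.25 × 10⁻²⁰ / 4.18 × 10⁻¹⁰⁵ = 2.21 × 10⁸⁵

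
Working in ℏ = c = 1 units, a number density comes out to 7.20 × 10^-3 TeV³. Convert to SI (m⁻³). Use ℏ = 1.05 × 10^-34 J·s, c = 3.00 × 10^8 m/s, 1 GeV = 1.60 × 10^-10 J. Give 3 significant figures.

9.44 × 10^53 m⁻³

Number density is [L]⁻³ = [E]³/(ℏc)³.
1 GeV³ → 1/(ℏc)³ × (1 GeV in J)³ = 1.31 × 10^47 m⁻³.
Convert the energy scale: 7.20 × 10^-3 TeV³ = 7.20 × 10^6 GeV³.
Result: 7.20 × 10^6 × 1.31 × 10^47 = 9.44 × 10^53 m⁻³.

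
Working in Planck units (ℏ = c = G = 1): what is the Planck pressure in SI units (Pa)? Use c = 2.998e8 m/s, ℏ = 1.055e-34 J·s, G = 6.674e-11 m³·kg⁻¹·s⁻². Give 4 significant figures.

The unique combination of the constants set to 1 with dimensions of pressure is p_P = c⁷/(ℏG²).
  = 2.177e59 / 4.699e-55
  = 4.632e113 Pa

4.632e113 Pa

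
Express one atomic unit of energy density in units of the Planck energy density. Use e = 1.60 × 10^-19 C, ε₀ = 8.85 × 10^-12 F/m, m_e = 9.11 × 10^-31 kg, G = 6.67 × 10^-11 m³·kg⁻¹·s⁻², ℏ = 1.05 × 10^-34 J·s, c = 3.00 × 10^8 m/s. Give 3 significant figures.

atomic unit of energy density: u_au = E_h/a₀³ = m_e⁴e¹⁰/((4πε₀)⁵ℏ⁸) = 3.01 × 10^13 J/m³
Planck energy density: u_P = c⁷/(ℏG²) = 4.68 × 10^113 J/m³
ratio = 3.01 × 10^13 / 4.68 × 10^113 = 6.44 × 10^-101

6.44 × 10^-101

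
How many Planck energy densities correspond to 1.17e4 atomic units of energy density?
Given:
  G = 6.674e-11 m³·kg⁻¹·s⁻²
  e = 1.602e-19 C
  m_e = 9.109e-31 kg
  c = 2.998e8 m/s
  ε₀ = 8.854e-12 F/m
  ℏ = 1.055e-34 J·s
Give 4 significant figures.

atomic unit of energy density: u_au = E_h/a₀³ = m_e⁴e¹⁰/((4πε₀)⁵ℏ⁸) = 2.929e13 J/m³
Planck energy density: u_P = c⁷/(ℏG²) = 4.632e113 J/m³
1.17e4 × 2.929e13 / 4.632e113 = 7.398e-97

7.398e-97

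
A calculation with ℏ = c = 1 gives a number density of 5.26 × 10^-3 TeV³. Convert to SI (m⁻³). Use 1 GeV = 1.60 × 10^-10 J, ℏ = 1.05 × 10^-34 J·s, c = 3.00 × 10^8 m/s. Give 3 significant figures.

6.89 × 10^53 m⁻³

Number density is [L]⁻³ = [E]³/(ℏc)³.
1 GeV³ → 1/(ℏc)³ × (1 GeV in J)³ = 1.31 × 10^47 m⁻³.
Convert the energy scale: 5.26 × 10^-3 TeV³ = 5.26 × 10^6 GeV³.
Result: 5.26 × 10^6 × 1.31 × 10^47 = 6.89 × 10^53 m⁻³.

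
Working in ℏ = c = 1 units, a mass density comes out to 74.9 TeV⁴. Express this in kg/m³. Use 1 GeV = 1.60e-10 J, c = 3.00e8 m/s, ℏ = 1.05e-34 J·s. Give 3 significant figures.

1.74e34 kg/m³

Mass density is [E]/(c²[L]³) = [E]⁴/(ℏ³c⁵).
1 GeV⁴ → 1/(ℏ³c⁵) × (1 GeV in J)⁴ = 2.33e20 kg/m³.
Convert the energy scale: 74.9 TeV⁴ = 7.49e13 GeV⁴.
Result: 7.49e13 × 2.33e20 = 1.74e34 kg/m³.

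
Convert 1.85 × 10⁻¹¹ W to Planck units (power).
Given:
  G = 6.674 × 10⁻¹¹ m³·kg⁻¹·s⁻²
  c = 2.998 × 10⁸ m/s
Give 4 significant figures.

Planck power: P_P = c⁵/G = 3.629 × 10⁵² W.
1.85 × 10⁻¹¹ / 3.629 × 10⁵² = 5.098 × 10⁻⁶⁴

5.098 × 10⁻⁶⁴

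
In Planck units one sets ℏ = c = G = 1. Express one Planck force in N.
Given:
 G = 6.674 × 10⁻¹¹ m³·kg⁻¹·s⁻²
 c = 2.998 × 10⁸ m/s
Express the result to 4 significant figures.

F_P = c⁴/G
  = 8.078 × 10³³ / 6.674 × 10⁻¹¹
  = 1.210 × 10⁴⁴ N

1.210 × 10⁴⁴ N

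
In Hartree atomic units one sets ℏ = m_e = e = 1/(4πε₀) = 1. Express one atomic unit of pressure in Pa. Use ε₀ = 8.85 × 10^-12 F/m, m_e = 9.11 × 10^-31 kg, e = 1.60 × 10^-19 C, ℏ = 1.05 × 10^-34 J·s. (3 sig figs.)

3.01 × 10^13 Pa

P_au = E_h/a₀³ = m_e⁴e¹⁰/((4πε₀)⁵ℏ⁸)
E_h = 4.38 × 10^-18 J
a₀ = 5.26 × 10^-11 m
E_h/a₀³ = 3.01 × 10^13 Pa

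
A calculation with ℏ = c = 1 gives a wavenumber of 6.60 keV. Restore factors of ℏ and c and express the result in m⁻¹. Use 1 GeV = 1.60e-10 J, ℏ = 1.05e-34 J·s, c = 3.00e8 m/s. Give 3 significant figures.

3.35e10 m⁻¹

Inverse length is [E]/(ℏc).
1 GeV → 1/(ℏc) × (1 GeV in J) = 5.08e15 m⁻¹.
Convert the energy scale: 6.60 keV = 6.60e-6 GeV.
Result: 6.60e-6 × 5.08e15 = 3.35e10 m⁻¹.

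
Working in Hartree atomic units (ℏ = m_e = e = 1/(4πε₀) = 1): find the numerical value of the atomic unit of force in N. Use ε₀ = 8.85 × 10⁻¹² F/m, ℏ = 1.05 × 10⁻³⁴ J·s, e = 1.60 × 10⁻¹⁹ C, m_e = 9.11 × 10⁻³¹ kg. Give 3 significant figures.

The unique combination of the constants set to 1 with dimensions of force is F_au = E_h/a₀ = m_e²e⁶/((4πε₀)³ℏ⁴).
E_h = 4.38 × 10⁻¹⁸ J
a₀ = 5.26 × 10⁻¹¹ m
E_h/a₀ = 8.33 × 10⁻⁸ N

8.33 × 10⁻⁸ N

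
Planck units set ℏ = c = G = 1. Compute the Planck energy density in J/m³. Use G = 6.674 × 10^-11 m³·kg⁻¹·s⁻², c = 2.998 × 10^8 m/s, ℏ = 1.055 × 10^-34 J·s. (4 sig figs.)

Dimensional analysis gives u_P = c⁷/(ℏG²).
  = 2.177 × 10^59 / 4.699 × 10^-55
  = 4.632 × 10^113 J/m³

4.632 × 10^113 J/m³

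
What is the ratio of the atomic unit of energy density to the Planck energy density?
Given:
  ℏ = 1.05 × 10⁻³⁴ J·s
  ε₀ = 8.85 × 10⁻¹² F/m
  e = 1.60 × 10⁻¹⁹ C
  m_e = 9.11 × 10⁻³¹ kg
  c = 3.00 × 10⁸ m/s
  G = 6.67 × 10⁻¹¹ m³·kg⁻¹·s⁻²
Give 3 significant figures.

6.44 × 10⁻¹⁰¹

atomic unit of energy density: u_au = E_h/a₀³ = m_e⁴e¹⁰/((4πε₀)⁵ℏ⁸) = 3.01 × 10¹³ J/m³
Planck energy density: u_P = c⁷/(ℏG²) = 4.68 × 10¹¹³ J/m³
ratio = 3.01 × 10¹³ / 4.68 × 10¹¹³ = 6.44 × 10⁻¹⁰¹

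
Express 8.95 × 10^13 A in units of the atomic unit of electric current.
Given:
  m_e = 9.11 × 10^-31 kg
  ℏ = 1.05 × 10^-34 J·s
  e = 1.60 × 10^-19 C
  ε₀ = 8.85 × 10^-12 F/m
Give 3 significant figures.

atomic unit of electric current: I_au = e E_h/ℏ = m_e e⁵/((4πε₀)²ℏ³) = 6.67 × 10^-3 A.
8.95 × 10^13 / 6.67 × 10^-3 = 1.34 × 10^16

1.34 × 10^16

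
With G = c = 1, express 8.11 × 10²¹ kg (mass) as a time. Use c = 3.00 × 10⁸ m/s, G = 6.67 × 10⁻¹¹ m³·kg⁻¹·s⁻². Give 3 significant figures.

2.00 × 10⁻¹⁴ s

Mass → time via G/c³.
8.11 × 10²¹ kg × (G/c³) = 2.00 × 10⁻¹⁴ s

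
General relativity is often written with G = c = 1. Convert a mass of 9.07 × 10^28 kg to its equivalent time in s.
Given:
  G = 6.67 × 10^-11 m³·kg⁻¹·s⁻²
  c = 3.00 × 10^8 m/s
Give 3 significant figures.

2.24 × 10^-7 s

Mass → time via G/c³.
9.07 × 10^28 kg × (G/c³) = 2.24 × 10^-7 s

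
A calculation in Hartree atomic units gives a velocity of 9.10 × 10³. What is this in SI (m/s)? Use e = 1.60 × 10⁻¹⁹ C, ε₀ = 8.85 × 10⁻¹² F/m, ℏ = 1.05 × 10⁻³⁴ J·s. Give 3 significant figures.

1.99 × 10¹⁰ m/s

One atomic unit of velocity: v_au = e²/(4πε₀ℏ) = 2.19 × 10⁶ m/s.
9.10 × 10³ × 2.19 × 10⁶ m/s = 1.99 × 10¹⁰ m/s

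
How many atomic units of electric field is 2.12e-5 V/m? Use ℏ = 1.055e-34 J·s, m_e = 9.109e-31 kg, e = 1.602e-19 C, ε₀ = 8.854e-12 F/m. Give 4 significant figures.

4.132e-17

atomic unit of electric field: E_au = E_h/(e a₀) = m_e²e⁵/((4πε₀)³ℏ⁴) = 5.131e11 V/m.
2.12e-5 / 5.131e11 = 4.132e-17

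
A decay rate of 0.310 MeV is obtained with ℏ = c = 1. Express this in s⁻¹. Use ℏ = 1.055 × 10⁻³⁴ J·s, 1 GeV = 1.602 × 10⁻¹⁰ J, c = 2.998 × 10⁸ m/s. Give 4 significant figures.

4.707 × 10²⁰ s⁻¹

A rate is [E]/ℏ; divide by ℏ.
1 GeV → 1/ℏ × (1 GeV in J) = 1.518 × 10²⁴ s⁻¹.
Convert the energy scale: 0.310 MeV = 3.10 × 10⁻⁴ GeV.
Result: 3.10 × 10⁻⁴ × 1.518 × 10²⁴ = 4.707 × 10²⁰ s⁻¹.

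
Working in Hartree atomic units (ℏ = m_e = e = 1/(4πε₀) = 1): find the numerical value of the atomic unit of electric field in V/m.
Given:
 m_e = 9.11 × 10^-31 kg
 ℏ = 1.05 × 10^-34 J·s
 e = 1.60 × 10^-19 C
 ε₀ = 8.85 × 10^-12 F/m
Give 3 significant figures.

From ℏ = m_e = e = 1/(4πε₀) = 1 the electric field scale is E_au = E_h/(e a₀) = m_e²e⁵/((4πε₀)³ℏ⁴).
E_h = 4.38 × 10^-18 J
a₀ = 5.26 × 10^-11 m
E_h/(e·a₀) = 5.20 × 10^11 V/m

5.20 × 10^11 V/m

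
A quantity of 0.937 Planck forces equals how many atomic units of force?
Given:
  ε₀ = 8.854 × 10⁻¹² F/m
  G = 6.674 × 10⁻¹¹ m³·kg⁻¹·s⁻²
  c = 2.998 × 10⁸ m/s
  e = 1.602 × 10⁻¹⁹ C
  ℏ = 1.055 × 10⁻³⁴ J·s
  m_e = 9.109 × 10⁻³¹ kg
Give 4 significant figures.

1.380 × 10⁵¹

Planck force: F_P = c⁴/G = 1.210 × 10⁴⁴ N
atomic unit of force: F_au = E_h/a₀ = m_e²e⁶/((4πε₀)³ℏ⁴) = 8.220 × 10⁻⁸ N
0.937 × 1.210 × 10⁴⁴ / 8.220 × 10⁻⁸ = 1.380 × 10⁵¹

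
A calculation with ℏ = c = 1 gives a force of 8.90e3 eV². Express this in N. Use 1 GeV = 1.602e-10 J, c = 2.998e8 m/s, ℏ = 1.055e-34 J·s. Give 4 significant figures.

Force is [E]/[L] = [E]²/(ℏc); restore (ℏc)⁻¹.
1 GeV² → 1/(ℏc) × (1 GeV in J)² = 8.114e5 N.
Convert the energy scale: 8.90e3 eV² = 8.90e-15 GeV².
Result: 8.90e-15 × 8.114e5 = 7.222e-9 N.

7.222e-9 N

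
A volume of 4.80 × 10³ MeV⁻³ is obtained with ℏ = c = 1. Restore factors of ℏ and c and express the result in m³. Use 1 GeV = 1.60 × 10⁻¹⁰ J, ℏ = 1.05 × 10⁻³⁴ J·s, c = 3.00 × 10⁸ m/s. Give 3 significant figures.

3.66 × 10⁻³⁵ m³

Volume is [L]³ = [E]⁻³·(ℏc)³.
1 GeV⁻³ → (ℏc)³ × (1 GeV in J)⁻³ = 7.63 × 10⁻⁴⁸ m³.
Convert the energy scale: 4.80 × 10³ MeV⁻³ = 4.80 × 10¹² GeV⁻³.
Result: 4.80 × 10¹² × 7.63 × 10⁻⁴⁸ = 3.66 × 10⁻³⁵ m³.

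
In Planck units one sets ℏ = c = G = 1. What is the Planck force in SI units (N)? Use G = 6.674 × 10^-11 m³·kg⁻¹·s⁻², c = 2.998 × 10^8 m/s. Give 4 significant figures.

1.210 × 10^44 N

F_P = c⁴/G
  = 8.078 × 10^33 / 6.674 × 10^-11
  = 1.210 × 10^44 N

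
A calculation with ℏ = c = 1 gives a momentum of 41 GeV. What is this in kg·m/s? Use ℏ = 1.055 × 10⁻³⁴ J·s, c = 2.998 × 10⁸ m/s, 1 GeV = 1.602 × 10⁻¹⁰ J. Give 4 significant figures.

Momentum is [E]/c; divide by c.
1 GeV → 1/c × (1 GeV in J) = 5.344 × 10⁻¹⁹ kg·m/s.
Result: 41 × 5.344 × 10⁻¹⁹ = 2.191 × 10⁻¹⁷ kg·m/s.

2.191 × 10⁻¹⁷ kg·m/s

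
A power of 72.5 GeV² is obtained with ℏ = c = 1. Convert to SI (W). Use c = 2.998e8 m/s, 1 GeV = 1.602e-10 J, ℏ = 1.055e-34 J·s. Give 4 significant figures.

1.764e16 W

Power is [E]/[T] = [E]²/ℏ.
1 GeV² → 1/ℏ × (1 GeV in J)² = 2.433e14 W.
Result: 72.5 × 2.433e14 = 1.764e16 W.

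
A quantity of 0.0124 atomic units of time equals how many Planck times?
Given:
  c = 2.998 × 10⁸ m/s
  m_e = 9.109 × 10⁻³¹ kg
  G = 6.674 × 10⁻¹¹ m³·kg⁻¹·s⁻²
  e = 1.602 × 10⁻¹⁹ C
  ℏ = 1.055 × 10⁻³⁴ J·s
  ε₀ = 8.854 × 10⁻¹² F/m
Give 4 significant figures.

atomic unit of time: τ_au = (4πε₀)²ℏ³/(m_e e⁴) = 2.423 × 10⁻¹⁷ s
Planck time: t_P = √(ℏG/c⁵) = 5.392 × 10⁻⁴⁴ s
0.0124 × 2.423 × 10⁻¹⁷ / 5.392 × 10⁻⁴⁴ = 5.572 × 10²⁴

5.572 × 10²⁴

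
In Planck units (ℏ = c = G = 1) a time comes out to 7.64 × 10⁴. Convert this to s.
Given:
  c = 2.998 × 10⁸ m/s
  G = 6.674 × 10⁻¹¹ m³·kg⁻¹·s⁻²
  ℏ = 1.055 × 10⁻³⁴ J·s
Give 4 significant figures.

4.119 × 10⁻³⁹ s

One Planck time: t_P = √(ℏG/c⁵) = 5.392 × 10⁻⁴⁴ s.
7.64 × 10⁴ × 5.392 × 10⁻⁴⁴ s = 4.119 × 10⁻³⁹ s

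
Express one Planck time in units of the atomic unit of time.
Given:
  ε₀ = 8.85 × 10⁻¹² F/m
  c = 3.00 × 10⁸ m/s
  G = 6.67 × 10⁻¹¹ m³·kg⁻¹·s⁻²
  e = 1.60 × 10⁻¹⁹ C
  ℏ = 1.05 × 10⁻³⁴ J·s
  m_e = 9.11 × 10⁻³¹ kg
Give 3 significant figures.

Planck time: t_P = √(ℏG/c⁵) = 5.37 × 10⁻⁴⁴ s
atomic unit of time: τ_au = (4πε₀)²ℏ³/(m_e e⁴) = 2.40 × 10⁻¹⁷ s
ratio = 5.37 × 10⁻⁴⁴ / 2.40 × 10⁻¹⁷ = 2.24 × 10⁻²⁷

2.24 × 10⁻²⁷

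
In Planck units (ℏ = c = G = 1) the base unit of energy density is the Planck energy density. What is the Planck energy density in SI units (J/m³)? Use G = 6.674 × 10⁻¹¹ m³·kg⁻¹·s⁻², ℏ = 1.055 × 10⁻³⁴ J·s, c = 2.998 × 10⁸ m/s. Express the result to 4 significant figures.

4.632 × 10¹¹³ J/m³

u_P = c⁷/(ℏG²)
  = 2.177 × 10⁵⁹ / 4.699 × 10⁻⁵⁵
  = 4.632 × 10¹¹³ J/m³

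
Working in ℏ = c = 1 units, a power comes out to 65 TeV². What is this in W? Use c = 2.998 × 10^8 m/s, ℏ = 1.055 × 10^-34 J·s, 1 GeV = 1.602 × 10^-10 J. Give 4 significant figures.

Power is [E]/[T] = [E]²/ℏ.
1 GeV² → 1/ℏ × (1 GeV in J)² = 2.433 × 10^14 W.
Convert the energy scale: 65 TeV² = 6.50 × 10^7 GeV².
Result: 6.50 × 10^7 × 2.433 × 10^14 = 1.581 × 10^22 W.

1.581 × 10^22 W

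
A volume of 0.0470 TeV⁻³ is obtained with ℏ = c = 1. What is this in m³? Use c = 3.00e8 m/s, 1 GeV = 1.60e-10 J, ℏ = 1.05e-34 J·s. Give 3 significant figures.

3.59e-58 m³

Volume is [L]³ = [E]⁻³·(ℏc)³.
1 GeV⁻³ → (ℏc)³ × (1 GeV in J)⁻³ = 7.63e-48 m³.
Convert the energy scale: 0.0470 TeV⁻³ = 4.70e-11 GeV⁻³.
Result: 4.70e-11 × 7.63e-48 = 3.59e-58 m³.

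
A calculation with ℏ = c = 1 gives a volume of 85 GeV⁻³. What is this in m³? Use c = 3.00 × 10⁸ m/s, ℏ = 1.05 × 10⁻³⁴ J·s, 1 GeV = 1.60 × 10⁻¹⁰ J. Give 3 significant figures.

6.49 × 10⁻⁴⁶ m³

Volume is [L]³ = [E]⁻³·(ℏc)³.
1 GeV⁻³ → (ℏc)³ × (1 GeV in J)⁻³ = 7.63 × 10⁻⁴⁸ m³.
Result: 85 × 7.63 × 10⁻⁴⁸ = 6.49 × 10⁻⁴⁶ m³.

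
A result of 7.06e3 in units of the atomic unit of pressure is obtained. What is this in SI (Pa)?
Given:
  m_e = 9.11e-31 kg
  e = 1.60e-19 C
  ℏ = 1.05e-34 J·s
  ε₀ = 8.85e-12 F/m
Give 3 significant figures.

2.13e17 Pa

One atomic unit of pressure: P_au = E_h/a₀³ = m_e⁴e¹⁰/((4πε₀)⁵ℏ⁸) = 3.01e13 Pa.
7.06e3 × 3.01e13 Pa = 2.13e17 Pa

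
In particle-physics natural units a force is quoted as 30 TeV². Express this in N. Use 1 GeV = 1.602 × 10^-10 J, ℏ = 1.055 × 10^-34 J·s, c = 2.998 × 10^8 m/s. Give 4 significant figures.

Force is [E]/[L] = [E]²/(ℏc); restore (ℏc)⁻¹.
1 GeV² → 1/(ℏc) × (1 GeV in J)² = 8.114 × 10^5 N.
Convert the energy scale: 30 TeV² = 3.00 × 10^7 GeV².
Result: 3.00 × 10^7 × 8.114 × 10^5 = 2.434 × 10^13 N.

2.434 × 10^13 N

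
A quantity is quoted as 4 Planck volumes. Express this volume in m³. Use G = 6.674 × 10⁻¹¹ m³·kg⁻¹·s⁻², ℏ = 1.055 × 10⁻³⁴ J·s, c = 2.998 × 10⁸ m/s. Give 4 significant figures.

One Planck volume: V_P = (ℏG/c³)^(3/2) = 4.224 × 10⁻¹⁰⁵ m³.
4 × 4.224 × 10⁻¹⁰⁵ m³ = 1.690 × 10⁻¹⁰⁴ m³

1.690 × 10⁻¹⁰⁴ m³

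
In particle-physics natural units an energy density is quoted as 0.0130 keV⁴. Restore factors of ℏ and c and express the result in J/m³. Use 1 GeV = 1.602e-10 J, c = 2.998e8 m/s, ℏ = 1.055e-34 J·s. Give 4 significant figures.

2.706e11 J/m³

[E]/[L]³ = [E]⁴/(ℏc)³; restore (ℏc)⁻³.
1 GeV⁴ → 1/(ℏc)³ × (1 GeV in J)⁴ = 2.082e37 J/m³.
Convert the energy scale: 0.0130 keV⁴ = 1.30e-26 GeV⁴.
Result: 1.30e-26 × 2.082e37 = 2.706e11 J/m³.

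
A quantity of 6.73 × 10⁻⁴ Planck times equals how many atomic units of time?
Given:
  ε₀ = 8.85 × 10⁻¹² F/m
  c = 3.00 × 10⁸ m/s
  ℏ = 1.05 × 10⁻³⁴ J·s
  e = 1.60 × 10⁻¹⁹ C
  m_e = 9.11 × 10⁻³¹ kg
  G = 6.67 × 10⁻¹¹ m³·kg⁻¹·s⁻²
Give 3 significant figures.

1.51 × 10⁻³⁰

Planck time: t_P = √(ℏG/c⁵) = 5.37 × 10⁻⁴⁴ s
atomic unit of time: τ_au = (4πε₀)²ℏ³/(m_e e⁴) = 2.40 × 10⁻¹⁷ s
6.73 × 10⁻⁴ × 5.37 × 10⁻⁴⁴ / 2.40 × 10⁻¹⁷ = 1.51 × 10⁻³⁰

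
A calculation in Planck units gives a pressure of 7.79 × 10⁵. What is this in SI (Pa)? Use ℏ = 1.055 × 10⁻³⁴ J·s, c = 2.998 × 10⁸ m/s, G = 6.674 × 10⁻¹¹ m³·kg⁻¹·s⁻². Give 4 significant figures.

3.609 × 10¹¹⁹ Pa

One Planck pressure: p_P = c⁷/(ℏG²) = 4.632 × 10¹¹³ Pa.
7.79 × 10⁵ × 4.632 × 10¹¹³ Pa = 3.609 × 10¹¹⁹ Pa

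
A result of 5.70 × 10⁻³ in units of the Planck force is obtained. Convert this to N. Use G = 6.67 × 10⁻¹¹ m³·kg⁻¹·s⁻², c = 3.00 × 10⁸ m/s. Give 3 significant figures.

6.92 × 10⁴¹ N

One Planck force: F_P = c⁴/G = 1.21 × 10⁴⁴ N.
5.70 × 10⁻³ × 1.21 × 10⁴⁴ N = 6.92 × 10⁴¹ N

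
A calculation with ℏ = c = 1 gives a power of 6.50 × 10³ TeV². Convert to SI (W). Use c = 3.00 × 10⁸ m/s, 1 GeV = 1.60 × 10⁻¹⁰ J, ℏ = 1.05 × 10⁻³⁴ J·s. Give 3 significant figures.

1.58 × 10²⁴ W

Power is [E]/[T] = [E]²/ℏ.
1 GeV² → 1/ℏ × (1 GeV in J)² = 2.44 × 10¹⁴ W.
Convert the energy scale: 6.50 × 10³ TeV² = 6.50 × 10⁹ GeV².
Result: 6.50 × 10⁹ × 2.44 × 10¹⁴ = 1.58 × 10²⁴ W.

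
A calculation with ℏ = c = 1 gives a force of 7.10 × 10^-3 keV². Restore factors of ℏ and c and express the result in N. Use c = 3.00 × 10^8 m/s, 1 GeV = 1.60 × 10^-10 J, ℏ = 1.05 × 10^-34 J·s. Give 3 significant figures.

Force is [E]/[L] = [E]²/(ℏc); restore (ℏc)⁻¹.
1 GeV² → 1/(ℏc) × (1 GeV in J)² = 8.13 × 10^5 N.
Convert the energy scale: 7.10 × 10^-3 keV² = 7.10 × 10^-15 GeV².
Result: 7.10 × 10^-15 × 8.13 × 10^5 = 5.77 × 10^-9 N.

5.77 × 10^-9 N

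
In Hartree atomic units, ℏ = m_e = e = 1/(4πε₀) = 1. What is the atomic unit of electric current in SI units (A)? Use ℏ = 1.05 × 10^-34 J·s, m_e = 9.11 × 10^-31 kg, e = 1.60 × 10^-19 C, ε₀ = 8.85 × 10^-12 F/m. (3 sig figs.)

6.67 × 10^-3 A

The unique combination of the constants set to 1 with dimensions of current is I_au = e E_h/ℏ = m_e e⁵/((4πε₀)²ℏ³).
E_h = 4.38 × 10^-18 J
e·E_h/ℏ = 6.67 × 10^-3 A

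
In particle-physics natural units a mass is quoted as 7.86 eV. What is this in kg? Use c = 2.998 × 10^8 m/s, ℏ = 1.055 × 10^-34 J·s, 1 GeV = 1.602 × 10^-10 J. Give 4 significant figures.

1.401 × 10^-35 kg

Mass is [E]/c²; divide by c².
1 GeV → 1/c² × (1 GeV in J) = 1.782 × 10^-27 kg.
Convert the energy scale: 7.86 eV = 7.86 × 10^-9 GeV.
Result: 7.86 × 10^-9 × 1.782 × 10^-27 = 1.401 × 10^-35 kg.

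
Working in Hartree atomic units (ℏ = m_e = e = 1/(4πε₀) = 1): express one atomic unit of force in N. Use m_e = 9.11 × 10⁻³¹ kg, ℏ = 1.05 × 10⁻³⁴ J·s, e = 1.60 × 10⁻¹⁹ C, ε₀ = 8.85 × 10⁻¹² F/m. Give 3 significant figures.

8.33 × 10⁻⁸ N

The unique combination of the constants set to 1 with dimensions of force is F_au = E_h/a₀ = m_e²e⁶/((4πε₀)³ℏ⁴).
E_h = 4.38 × 10⁻¹⁸ J
a₀ = 5.26 × 10⁻¹¹ m
E_h/a₀ = 8.33 × 10⁻⁸ N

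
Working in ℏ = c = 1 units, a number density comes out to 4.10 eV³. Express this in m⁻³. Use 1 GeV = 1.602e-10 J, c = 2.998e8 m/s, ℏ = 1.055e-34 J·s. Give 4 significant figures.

5.327e20 m⁻³

Number density is [L]⁻³ = [E]³/(ℏc)³.
1 GeV³ → 1/(ℏc)³ × (1 GeV in J)³ = 1.299e47 m⁻³.
Convert the energy scale: 4.10 eV³ = 4.10e-27 GeV³.
Result: 4.10e-27 × 1.299e47 = 5.327e20 m⁻³.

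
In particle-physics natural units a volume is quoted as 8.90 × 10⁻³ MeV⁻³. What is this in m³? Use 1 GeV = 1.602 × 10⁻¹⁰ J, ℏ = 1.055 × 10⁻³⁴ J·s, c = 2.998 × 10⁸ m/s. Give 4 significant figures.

6.849 × 10⁻⁴¹ m³

Volume is [L]³ = [E]⁻³·(ℏc)³.
1 GeV⁻³ → (ℏc)³ × (1 GeV in J)⁻³ = 7.696 × 10⁻⁴⁸ m³.
Convert the energy scale: 8.90 × 10⁻³ MeV⁻³ = 8.90 × 10⁶ GeV⁻³.
Result: 8.90 × 10⁶ × 7.696 × 10⁻⁴⁸ = 6.849 × 10⁻⁴¹ m³.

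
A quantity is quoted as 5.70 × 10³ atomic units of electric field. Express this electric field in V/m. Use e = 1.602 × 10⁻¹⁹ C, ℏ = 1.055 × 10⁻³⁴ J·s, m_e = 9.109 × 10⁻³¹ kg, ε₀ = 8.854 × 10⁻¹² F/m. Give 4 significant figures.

2.925 × 10¹⁵ V/m

One atomic unit of electric field: E_au = E_h/(e a₀) = m_e²e⁵/((4πε₀)³ℏ⁴) = 5.131 × 10¹¹ V/m.
5.70 × 10³ × 5.131 × 10¹¹ V/m = 2.925 × 10¹⁵ V/m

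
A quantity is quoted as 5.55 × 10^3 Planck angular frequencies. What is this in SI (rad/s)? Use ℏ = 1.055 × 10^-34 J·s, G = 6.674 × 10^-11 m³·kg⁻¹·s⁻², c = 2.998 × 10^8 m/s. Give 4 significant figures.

1.029 × 10^47 rad/s

One Planck angular frequency: ω_P = √(c⁵/(ℏG)) = 1.855 × 10^43 rad/s.
5.55 × 10^3 × 1.855 × 10^43 rad/s = 1.029 × 10^47 rad/s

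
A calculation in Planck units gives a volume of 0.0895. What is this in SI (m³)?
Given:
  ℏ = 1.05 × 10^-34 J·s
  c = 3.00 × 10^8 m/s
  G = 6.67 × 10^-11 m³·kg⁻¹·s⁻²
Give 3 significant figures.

3.74 × 10^-106 m³

One Planck volume: V_P = (ℏG/c³)^(3/2) = 4.18 × 10^-105 m³.
0.0895 × 4.18 × 10^-105 m³ = 3.74 × 10^-106 m³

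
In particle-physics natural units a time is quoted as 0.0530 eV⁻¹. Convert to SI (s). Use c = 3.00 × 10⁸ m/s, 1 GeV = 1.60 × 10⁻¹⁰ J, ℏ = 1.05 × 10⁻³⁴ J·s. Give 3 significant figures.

3.48 × 10⁻¹⁷ s

A time is [E]⁻¹ in ℏ=c=1; restore one factor of ℏ.
1 GeV⁻¹ → ℏ × (1 GeV in J)⁻¹ = 6.56 × 10⁻²⁵ s.
Convert the energy scale: 0.0530 eV⁻¹ = 5.30 × 10⁷ GeV⁻¹.
Result: 5.30 × 10⁷ × 6.56 × 10⁻²⁵ = 3.48 × 10⁻¹⁷ s.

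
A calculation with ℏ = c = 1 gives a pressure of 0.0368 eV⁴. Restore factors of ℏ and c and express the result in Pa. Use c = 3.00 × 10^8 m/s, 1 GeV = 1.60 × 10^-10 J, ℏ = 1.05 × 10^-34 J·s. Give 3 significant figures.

0.772 Pa

Pressure is [E]/[L]³ = [E]⁴/(ℏc)³.
1 GeV⁴ → 1/(ℏc)³ × (1 GeV in J)⁴ = 2.10 × 10^37 Pa.
Convert the energy scale: 0.0368 eV⁴ = 3.68 × 10^-38 GeV⁴.
Result: 3.68 × 10^-38 × 2.10 × 10^37 = 0.772 Pa.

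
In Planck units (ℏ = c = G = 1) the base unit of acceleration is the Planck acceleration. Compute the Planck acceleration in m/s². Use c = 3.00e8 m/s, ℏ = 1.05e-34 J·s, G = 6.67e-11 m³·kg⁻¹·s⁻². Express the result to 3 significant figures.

a_P = √(c⁷/(ℏG))
  = √(3.12e103)
  = 5.59e51 m/s²

5.59e51 m/s²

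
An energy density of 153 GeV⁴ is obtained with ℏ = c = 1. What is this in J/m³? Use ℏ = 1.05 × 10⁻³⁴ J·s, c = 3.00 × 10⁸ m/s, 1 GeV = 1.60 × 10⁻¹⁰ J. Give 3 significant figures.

[E]/[L]³ = [E]⁴/(ℏc)³; restore (ℏc)⁻³.
1 GeV⁴ → 1/(ℏc)³ × (1 GeV in J)⁴ = 2.10 × 10³⁷ J/m³.
Result: 153 × 2.10 × 10³⁷ = 3.21 × 10³⁹ J/m³.

3.21 × 10³⁹ J/m³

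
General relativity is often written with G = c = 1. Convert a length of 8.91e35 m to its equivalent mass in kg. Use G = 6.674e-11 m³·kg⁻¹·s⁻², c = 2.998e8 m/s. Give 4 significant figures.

1.200e63 kg

Length → mass via c²/G.
8.91e35 m × (c²/G) = 1.200e63 kg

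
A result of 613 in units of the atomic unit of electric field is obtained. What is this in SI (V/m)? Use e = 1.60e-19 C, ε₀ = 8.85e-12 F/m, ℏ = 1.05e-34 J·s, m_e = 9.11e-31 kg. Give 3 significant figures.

3.19e14 V/m

One atomic unit of electric field: E_au = E_h/(e a₀) = m_e²e⁵/((4πε₀)³ℏ⁴) = 5.20e11 V/m.
613 × 5.20e11 V/m = 3.19e14 V/m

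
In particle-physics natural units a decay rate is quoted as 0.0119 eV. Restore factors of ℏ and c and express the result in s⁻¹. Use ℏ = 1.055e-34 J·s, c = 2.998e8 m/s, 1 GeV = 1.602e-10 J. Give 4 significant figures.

A rate is [E]/ℏ; divide by ℏ.
1 GeV → 1/ℏ × (1 GeV in J) = 1.518e24 s⁻¹.
Convert the energy scale: 0.0119 eV = 1.19e-11 GeV.
Result: 1.19e-11 × 1.518e24 = 1.807e13 s⁻¹.

1.807e13 s⁻¹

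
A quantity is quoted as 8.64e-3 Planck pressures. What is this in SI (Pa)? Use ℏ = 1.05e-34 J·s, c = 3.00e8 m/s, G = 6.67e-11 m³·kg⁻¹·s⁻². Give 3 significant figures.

One Planck pressure: p_P = c⁷/(ℏG²) = 4.68e113 Pa.
8.64e-3 × 4.68e113 Pa = 4.05e111 Pa

4.05e111 Pa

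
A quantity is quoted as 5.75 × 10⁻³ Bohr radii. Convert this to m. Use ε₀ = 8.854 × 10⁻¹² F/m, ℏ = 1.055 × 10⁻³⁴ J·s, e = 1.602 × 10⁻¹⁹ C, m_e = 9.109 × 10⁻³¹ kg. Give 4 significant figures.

One Bohr radius: a₀ = 4πε₀ℏ²/(m_e e²) = 5.297 × 10⁻¹¹ m.
5.75 × 10⁻³ × 5.297 × 10⁻¹¹ m = 3.046 × 10⁻¹³ m

3.046 × 10⁻¹³ m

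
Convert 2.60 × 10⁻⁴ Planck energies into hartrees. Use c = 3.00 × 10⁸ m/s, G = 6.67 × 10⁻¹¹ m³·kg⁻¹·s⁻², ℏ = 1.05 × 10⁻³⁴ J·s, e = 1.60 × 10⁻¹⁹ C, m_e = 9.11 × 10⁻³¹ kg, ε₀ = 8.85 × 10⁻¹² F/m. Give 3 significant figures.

Planck energy: E_P = √(ℏc⁵/G) = 1.96 × 10⁹ J
hartree: E_h = m_e e⁴/(4πε₀ℏ)² = 4.38 × 10⁻¹⁸ J
2.60 × 10⁻⁴ × 1.96 × 10⁹ / 4.38 × 10⁻¹⁸ = 1.16 × 10²³

1.16 × 10²³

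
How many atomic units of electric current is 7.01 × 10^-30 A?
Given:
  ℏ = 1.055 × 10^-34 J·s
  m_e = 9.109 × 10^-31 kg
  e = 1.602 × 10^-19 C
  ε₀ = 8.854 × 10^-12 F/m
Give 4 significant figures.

atomic unit of electric current: I_au = e E_h/ℏ = m_e e⁵/((4πε₀)²ℏ³) = 6.612 × 10^-3 A.
7.01 × 10^-30 / 6.612 × 10^-3 = 1.060 × 10^-27

1.060 × 10^-27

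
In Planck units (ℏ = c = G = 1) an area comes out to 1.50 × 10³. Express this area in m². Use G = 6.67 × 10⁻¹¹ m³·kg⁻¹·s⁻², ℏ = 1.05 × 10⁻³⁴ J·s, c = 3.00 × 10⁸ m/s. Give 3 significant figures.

3.89 × 10⁻⁶⁷ m²

One Planck area: A_P = ℏG/c³ = 2.59 × 10⁻⁷⁰ m².
1.50 × 10³ × 2.59 × 10⁻⁷⁰ m² = 3.89 × 10⁻⁶⁷ m²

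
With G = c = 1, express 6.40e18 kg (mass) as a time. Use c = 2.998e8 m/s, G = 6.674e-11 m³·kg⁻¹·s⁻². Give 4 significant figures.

1.585e-17 s

Mass → time via G/c³.
6.40e18 kg × (G/c³) = 1.585e-17 s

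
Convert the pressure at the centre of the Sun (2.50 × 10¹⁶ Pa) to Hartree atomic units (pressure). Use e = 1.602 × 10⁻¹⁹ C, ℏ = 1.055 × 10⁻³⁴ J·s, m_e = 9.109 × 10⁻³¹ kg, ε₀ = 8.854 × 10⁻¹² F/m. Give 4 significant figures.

atomic unit of pressure: P_au = E_h/a₀³ = m_e⁴e¹⁰/((4πε₀)⁵ℏ⁸) = 2.929 × 10¹³ Pa.
2.50 × 10¹⁶ / 2.929 × 10¹³ = 853.5

853.5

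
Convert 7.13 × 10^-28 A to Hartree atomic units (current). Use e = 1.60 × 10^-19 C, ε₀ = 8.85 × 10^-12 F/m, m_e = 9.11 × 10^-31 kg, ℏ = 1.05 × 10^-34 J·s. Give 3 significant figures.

atomic unit of electric current: I_au = e E_h/ℏ = m_e e⁵/((4πε₀)²ℏ³) = 6.67 × 10^-3 A.
7.13 × 10^-28 / 6.67 × 10^-3 = 1.07 × 10^-25

1.07 × 10^-25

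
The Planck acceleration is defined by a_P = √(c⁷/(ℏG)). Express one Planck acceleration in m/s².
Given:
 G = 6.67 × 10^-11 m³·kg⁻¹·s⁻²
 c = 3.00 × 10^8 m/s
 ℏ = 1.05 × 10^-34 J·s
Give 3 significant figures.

a_P = √(c⁷/(ℏG))
  = √(3.12 × 10^103)
  = 5.59 × 10^51 m/s²

5.59 × 10^51 m/s²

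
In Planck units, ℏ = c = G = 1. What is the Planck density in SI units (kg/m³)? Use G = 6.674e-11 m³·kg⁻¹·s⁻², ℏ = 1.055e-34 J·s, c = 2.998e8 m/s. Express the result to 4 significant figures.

5.154e96 kg/m³

The unique combination of the constants set to 1 with dimensions of density is ρ_P = c⁵/(ℏG²).
  = 2.422e42 / 4.699e-55
  = 5.154e96 kg/m³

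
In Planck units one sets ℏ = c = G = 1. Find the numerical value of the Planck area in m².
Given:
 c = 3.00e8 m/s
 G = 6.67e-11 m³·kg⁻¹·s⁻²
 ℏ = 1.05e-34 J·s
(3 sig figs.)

2.59e-70 m²

A_P = ℏG/c³
  = 7.00e-45 / 2.70e25
  = 2.59e-70 m²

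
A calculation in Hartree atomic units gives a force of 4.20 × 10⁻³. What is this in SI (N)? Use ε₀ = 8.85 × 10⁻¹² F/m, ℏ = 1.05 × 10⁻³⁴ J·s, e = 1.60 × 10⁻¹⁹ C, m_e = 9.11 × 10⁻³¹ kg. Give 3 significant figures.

3.50 × 10⁻¹⁰ N

One atomic unit of force: F_au = E_h/a₀ = m_e²e⁶/((4πε₀)³ℏ⁴) = 8.33 × 10⁻⁸ N.
4.20 × 10⁻³ × 8.33 × 10⁻⁸ N = 3.50 × 10⁻¹⁰ N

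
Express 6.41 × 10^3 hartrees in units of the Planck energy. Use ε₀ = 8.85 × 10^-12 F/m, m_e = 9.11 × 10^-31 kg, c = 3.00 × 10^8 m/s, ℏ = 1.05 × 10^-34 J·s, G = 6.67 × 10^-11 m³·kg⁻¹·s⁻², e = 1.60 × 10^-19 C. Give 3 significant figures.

1.43 × 10^-23

hartree: E_h = m_e e⁴/(4πε₀ℏ)² = 4.38 × 10^-18 J
Planck energy: E_P = √(ℏc⁵/G) = 1.96 × 10^9 J
6.41 × 10^3 × 4.38 × 10^-18 / 1.96 × 10^9 = 1.43 × 10^-23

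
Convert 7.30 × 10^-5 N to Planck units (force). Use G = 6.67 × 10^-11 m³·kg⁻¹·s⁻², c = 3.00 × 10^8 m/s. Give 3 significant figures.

6.01 × 10^-49

Planck force: F_P = c⁴/G = 1.21 × 10^44 N.
7.30 × 10^-5 / 1.21 × 10^44 = 6.01 × 10^-49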